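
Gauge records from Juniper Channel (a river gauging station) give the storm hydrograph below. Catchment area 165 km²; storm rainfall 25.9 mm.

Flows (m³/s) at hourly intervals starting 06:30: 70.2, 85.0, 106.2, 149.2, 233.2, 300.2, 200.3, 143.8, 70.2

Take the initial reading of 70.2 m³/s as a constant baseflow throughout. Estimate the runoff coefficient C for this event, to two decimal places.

ΣQ_DR = 726.5 m³/s; V = ΣQ_DR·Δt = 2.615 × 10^6 m³.
Runoff depth d = V / A = 15.85 mm.
C = d / P = 15.85 / 25.9 = 0.61.

C ≈ 0.61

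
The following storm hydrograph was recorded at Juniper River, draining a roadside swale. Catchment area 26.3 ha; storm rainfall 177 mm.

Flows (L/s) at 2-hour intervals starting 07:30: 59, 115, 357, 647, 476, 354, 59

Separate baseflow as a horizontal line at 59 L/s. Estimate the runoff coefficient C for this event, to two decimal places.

ΣQ_DR = 1654 L/s; V = ΣQ_DR·Δt = 1.191 × 10^7 L.
Runoff depth d = V / A = 45.28 mm.
C = d / P = 45.28 / 177 = 0.26.

C ≈ 0.26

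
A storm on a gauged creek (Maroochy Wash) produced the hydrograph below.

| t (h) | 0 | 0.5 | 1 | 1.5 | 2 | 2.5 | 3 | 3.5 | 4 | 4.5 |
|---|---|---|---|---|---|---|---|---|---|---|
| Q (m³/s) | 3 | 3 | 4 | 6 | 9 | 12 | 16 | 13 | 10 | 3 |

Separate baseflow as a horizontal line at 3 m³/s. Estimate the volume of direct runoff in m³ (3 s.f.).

V ≈ 88200 m³

Direct-runoff ordinates (Q − Q_b): 0.0, 0.0, 1.0, 3.0, 6.0, 9.0, 13.0, 10.0, 7.0, 0.0 m³/s.
ΣQ_DR = 49.00 m³/s.
With Δt = 0.5 h = 1800 s, V = ΣQ_DR · Δt = 49.00 × 1800 = 88200 m³.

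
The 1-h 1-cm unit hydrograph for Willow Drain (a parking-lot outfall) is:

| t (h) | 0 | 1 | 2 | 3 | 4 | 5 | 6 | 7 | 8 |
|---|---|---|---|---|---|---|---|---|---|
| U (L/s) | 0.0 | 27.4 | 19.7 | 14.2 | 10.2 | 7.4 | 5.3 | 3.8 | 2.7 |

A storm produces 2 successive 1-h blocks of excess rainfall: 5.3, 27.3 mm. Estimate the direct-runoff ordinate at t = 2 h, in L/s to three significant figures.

By discrete convolution, Q_j = Σ (P_i / 10 mm) · U_{j−i}.
At t = 2 h (j=2): Q = (5.3/10)·19.7 + (27.3/10)·27.4 = 85.2 L/s.

Q ≈ 85.2 L/s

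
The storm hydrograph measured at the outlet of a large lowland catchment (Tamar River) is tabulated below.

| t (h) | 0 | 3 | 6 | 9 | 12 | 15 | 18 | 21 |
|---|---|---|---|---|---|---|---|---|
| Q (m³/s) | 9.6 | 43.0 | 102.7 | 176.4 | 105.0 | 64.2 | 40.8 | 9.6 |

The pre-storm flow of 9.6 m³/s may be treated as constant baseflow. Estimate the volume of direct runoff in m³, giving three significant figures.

Direct-runoff ordinates (Q − Q_b): 0.0, 33.4, 93.1, 166.8, 95.4, 54.6, 31.2, 0.0 m³/s.
ΣQ_DR = 474.5 m³/s.
With Δt = 3 h = 10800 s, V = ΣQ_DR · Δt = 474.5 × 10800 = 5.12 × 10^6 m³.

V ≈ 5.12 × 10^6 m³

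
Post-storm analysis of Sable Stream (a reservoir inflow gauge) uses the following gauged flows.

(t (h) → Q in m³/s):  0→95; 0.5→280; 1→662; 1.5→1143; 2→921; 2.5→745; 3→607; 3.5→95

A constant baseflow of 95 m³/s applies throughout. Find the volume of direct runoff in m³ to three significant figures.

Direct-runoff ordinates (Q − Q_b): 0.0, 185.0, 567.0, 1048.0, 826.0, 650.0, 512.0, 0.0 m³/s.
ΣQ_DR = 3788 m³/s.
With Δt = 0.5 h = 1800 s, V = ΣQ_DR · Δt = 3788 × 1800 = 6.82 × 10^6 m³.

V ≈ 6.82 × 10^6 m³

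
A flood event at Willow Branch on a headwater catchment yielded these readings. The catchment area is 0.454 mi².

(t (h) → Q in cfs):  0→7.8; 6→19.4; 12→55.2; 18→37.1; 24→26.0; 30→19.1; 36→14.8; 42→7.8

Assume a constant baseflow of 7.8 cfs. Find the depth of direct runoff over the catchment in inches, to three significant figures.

d ≈ 2.56 in

Direct runoff: 0.0, 11.6, 47.4, 29.3, 18.2, 11.3, 7.0, 0.0 cfs; ΣQ_DR = 124.8 cfs.
V = ΣQ_DR · Δt = 124.8 × 21600 s = 2.696 × 10^6 ft³.
Over A = 0.454 mi², depth = V / A = 2.56 in.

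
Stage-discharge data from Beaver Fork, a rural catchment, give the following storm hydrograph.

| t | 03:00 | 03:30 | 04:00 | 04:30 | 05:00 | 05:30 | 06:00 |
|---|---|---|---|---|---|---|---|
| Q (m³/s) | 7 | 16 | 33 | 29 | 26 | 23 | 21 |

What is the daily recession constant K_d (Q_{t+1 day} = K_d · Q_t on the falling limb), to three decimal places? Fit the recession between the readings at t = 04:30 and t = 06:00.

Between t = 04:30 and t = 06:00 the flow falls from 29 to 21 m³/s over 3×0.5 h = 1.5 h.
Per-interval ratio K = (21/29)^(1/3) = 0.8980; K_d = K^(24/0.5) = 0.006.

K_d ≈ 0.006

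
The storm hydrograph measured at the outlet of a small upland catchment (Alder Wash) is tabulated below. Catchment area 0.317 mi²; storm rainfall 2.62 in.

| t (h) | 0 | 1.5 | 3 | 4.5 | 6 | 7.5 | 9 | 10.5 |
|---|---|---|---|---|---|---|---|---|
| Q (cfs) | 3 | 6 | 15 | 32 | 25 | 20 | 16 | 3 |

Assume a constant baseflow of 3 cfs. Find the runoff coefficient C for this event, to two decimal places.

ΣQ_DR = 96.00 cfs; V = ΣQ_DR·Δt = 5.184 × 10^5 ft³.
Runoff depth d = V / A = 0.7039 in.
C = d / P = 0.7039 / 2.62 = 0.27.

C ≈ 0.27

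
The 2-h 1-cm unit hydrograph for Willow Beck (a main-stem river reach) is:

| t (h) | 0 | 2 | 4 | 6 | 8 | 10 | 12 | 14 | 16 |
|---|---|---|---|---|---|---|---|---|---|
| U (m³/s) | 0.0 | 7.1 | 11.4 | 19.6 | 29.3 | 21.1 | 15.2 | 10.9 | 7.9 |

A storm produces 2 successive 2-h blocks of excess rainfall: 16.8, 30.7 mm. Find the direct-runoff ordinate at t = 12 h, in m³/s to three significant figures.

Q ≈ 90.3 m³/s

By discrete convolution, Q_j = Σ (P_i / 10 mm) · U_{j−i}.
At t = 12 h (j=6): Q = (16.8/10)·15.2 + (30.7/10)·21.1 = 90.3 m³/s.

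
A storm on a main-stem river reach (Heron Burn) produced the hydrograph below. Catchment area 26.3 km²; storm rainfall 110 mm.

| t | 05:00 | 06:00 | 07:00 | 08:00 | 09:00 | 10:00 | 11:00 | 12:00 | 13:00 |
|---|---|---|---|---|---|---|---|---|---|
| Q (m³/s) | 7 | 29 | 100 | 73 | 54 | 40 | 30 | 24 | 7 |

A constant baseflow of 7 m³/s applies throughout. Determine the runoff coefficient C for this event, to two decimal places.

C ≈ 0.37

ΣQ_DR = 301.0 m³/s; V = ΣQ_DR·Δt = 1.084 × 10^6 m³.
Runoff depth d = V / A = 41.20 mm.
C = d / P = 41.20 / 110 = 0.37.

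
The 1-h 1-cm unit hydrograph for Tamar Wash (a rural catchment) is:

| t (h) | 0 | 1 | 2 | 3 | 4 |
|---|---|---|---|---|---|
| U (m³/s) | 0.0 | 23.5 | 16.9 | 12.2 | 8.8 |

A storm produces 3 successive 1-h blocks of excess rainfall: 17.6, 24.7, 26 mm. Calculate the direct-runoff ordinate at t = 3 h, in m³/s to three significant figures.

By discrete convolution, Q_j = Σ (P_i / 10 mm) · U_{j−i}.
At t = 3 h (j=3): Q = (17.6/10)·12.2 + (24.7/10)·16.9 + (26/10)·23.5 = 124 m³/s.

Q ≈ 124 m³/s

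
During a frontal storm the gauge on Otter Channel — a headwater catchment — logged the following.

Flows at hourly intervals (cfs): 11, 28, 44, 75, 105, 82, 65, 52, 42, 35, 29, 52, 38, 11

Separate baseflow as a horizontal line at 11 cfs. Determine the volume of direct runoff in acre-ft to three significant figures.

V ≈ 42.6 acre-ft

Direct-runoff ordinates (Q − Q_b): 0.0, 17.0, 33.0, 64.0, 94.0, 71.0, 54.0, 41.0, 31.0, 24.0, 18.0, 41.0, 27.0, 0.0 cfs.
ΣQ_DR = 515.0 cfs.
With Δt = 1 h = 3600 s, V = ΣQ_DR · Δt = 515.0 × 3600 = 1.85 × 10^6 ft³ = 42.6 acre-ft.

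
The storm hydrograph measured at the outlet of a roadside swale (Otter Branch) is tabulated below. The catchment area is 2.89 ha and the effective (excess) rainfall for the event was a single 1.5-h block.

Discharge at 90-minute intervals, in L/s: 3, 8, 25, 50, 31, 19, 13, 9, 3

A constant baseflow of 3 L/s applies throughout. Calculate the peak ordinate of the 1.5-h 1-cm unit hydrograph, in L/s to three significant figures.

U_p ≈ 18.8 L/s

Direct runoff: 0.0, 5.0, 22.0, 47.0, 28.0, 16.0, 10.0, 6.0, 0.0 L/s; ΣQ_DR = 134.0 L/s, peak = 47.0 L/s.
Runoff depth d = ΣQ_DR·Δt / A = 134.0 × 5400 / (2.89 ha) = 25.04 mm.
The 1-cm UH is the DRH scaled by (10 mm)/d, so U_p = 47.0 × 10/25.04 = 18.8 L/s.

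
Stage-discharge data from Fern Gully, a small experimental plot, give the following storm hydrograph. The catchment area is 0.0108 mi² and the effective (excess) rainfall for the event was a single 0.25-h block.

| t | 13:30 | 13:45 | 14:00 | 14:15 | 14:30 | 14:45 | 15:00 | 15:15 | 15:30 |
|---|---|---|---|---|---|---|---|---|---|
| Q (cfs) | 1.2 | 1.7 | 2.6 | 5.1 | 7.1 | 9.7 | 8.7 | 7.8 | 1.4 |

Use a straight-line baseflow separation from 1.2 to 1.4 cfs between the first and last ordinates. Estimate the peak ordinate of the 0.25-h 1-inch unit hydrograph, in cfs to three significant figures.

U_p ≈ 6.95 cfs

Direct runoff: 0.00, 0.47, 1.35, 3.83, 5.80, 8.38, 7.35, 6.42, 0.00 cfs; ΣQ_DR = 33.60 cfs, peak = 8.38 cfs.
Runoff depth d = ΣQ_DR·Δt / A = 33.60 × 900 / (0.0108 mi²) = 1.205 in.
The 1-inch UH is the DRH scaled by (1 in)/d, so U_p = 8.38 × 1/1.205 = 6.95 cfs.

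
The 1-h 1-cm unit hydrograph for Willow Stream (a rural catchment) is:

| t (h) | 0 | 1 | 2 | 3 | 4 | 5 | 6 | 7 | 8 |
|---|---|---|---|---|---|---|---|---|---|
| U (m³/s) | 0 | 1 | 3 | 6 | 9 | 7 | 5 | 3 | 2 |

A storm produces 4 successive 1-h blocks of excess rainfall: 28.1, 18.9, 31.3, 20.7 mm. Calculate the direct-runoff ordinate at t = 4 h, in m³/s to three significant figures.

By discrete convolution, Q_j = Σ (P_i / 10 mm) · U_{j−i}.
At t = 4 h (j=4): Q = (28.1/10)·9 + (18.9/10)·6 + (31.3/10)·3 + (20.7/10)·1 = 48.1 m³/s.

Q ≈ 48.1 m³/s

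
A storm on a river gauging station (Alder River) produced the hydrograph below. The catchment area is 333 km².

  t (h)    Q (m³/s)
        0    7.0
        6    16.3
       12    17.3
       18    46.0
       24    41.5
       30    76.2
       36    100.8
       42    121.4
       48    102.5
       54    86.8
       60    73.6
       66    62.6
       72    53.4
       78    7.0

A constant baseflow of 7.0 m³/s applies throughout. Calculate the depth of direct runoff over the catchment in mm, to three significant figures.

d ≈ 46.3 mm

Direct runoff: 0.0, 9.3, 10.3, 39.0, 34.5, 69.2, 93.8, 114.4, 95.5, 79.8, 66.6, 55.6, 46.4, 0.0 m³/s; ΣQ_DR = 714.4 m³/s.
V = ΣQ_DR · Δt = 714.4 × 21600 s = 1.543 × 10^7 m³.
Over A = 333 km², depth = V / A = 46.3 mm.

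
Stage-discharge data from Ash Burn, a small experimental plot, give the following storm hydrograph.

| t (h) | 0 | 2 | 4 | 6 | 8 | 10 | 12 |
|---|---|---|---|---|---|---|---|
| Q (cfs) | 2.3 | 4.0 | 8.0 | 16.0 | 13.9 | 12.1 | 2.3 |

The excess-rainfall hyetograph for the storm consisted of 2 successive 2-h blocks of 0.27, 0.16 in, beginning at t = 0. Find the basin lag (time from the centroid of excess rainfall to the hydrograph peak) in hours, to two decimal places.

t_L ≈ 4.26 h

Centroid of excess rainfall: t_c = Σ P_i·t̄_i / ΣP_i = 1.7442 h (block centres at 1, 3 h).
Hydrograph peak occurs at t = 6 h, so basin lag t_L = 6 − 1.7442 = 4.26 h.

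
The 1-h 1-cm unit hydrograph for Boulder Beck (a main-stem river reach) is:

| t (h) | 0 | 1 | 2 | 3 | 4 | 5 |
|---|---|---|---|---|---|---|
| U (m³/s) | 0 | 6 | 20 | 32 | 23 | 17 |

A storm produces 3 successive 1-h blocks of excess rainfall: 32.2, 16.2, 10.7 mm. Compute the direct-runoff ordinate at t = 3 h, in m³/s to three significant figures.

By discrete convolution, Q_j = Σ (P_i / 10 mm) · U_{j−i}.
At t = 3 h (j=3): Q = (32.2/10)·32 + (16.2/10)·20 + (10.7/10)·6 = 142 m³/s.

Q ≈ 142 m³/s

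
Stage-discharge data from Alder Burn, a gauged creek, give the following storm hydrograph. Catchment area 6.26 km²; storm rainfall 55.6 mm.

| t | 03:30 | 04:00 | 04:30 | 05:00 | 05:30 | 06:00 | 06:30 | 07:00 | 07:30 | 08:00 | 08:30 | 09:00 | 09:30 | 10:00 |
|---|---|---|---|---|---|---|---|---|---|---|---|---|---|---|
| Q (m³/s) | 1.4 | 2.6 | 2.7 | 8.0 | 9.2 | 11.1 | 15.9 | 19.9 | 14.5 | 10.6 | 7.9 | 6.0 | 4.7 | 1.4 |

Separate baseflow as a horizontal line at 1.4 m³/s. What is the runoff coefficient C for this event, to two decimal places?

ΣQ_DR = 96.30 m³/s; V = ΣQ_DR·Δt = 1.733 × 10^5 m³.
Runoff depth d = V / A = 27.69 mm.
C = d / P = 27.69 / 55.6 = 0.50.

C ≈ 0.50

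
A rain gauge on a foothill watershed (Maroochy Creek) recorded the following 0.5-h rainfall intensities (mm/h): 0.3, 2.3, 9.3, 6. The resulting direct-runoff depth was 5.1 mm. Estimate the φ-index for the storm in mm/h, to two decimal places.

Only the 2 blocks with intensity above φ contribute runoff: 9.3, 6 mm/h.
Σ(I−φ)·Δt = d  ⇒  (9.3+6 − 2φ)·0.5 = 5.1
φ = (15.30 − 5.1/0.5) / 2 = 2.55 mm/h.

φ ≈ 2.55 mm/h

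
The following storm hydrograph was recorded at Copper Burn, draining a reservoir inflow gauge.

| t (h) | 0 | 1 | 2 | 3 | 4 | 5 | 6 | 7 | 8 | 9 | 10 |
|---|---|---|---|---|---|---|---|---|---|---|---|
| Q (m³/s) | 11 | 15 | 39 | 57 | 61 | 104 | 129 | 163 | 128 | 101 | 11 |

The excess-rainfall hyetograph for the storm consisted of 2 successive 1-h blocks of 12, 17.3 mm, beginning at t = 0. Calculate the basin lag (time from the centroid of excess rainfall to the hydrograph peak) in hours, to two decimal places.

Centroid of excess rainfall: t_c = Σ P_i·t̄_i / ΣP_i = 1.0904 h (block centres at 0.5, 1.5 h).
Hydrograph peak occurs at t = 7 h, so basin lag t_L = 7 − 1.0904 = 5.91 h.

t_L ≈ 5.91 h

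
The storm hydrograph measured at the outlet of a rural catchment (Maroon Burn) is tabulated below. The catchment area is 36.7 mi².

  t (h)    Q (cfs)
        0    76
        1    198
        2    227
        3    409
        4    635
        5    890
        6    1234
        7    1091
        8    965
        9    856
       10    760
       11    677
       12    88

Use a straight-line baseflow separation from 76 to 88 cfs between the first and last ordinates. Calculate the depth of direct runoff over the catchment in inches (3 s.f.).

d ≈ 0.297 in

Direct runoff: 0.00, 121.00, 149.00, 330.00, 555.00, 809.00, 1152.00, 1008.00, 881.00, 771.00, 674.00, 590.00, 0.00 cfs; ΣQ_DR = 7040 cfs.
V = ΣQ_DR · Δt = 7040 × 3600 s = 2.534 × 10^7 ft³.
Over A = 36.7 mi², depth = V / A = 0.297 in.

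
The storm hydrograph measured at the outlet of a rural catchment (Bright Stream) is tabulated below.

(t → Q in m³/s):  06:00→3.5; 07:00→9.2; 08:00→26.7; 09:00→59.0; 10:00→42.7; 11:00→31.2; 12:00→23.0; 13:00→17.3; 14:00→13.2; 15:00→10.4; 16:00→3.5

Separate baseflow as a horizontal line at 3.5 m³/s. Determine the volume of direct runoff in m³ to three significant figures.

Direct-runoff ordinates (Q − Q_b): 0.0, 5.7, 23.2, 55.5, 39.2, 27.7, 19.5, 13.8, 9.7, 6.9, 0.0 m³/s.
ΣQ_DR = 201.2 m³/s.
With Δt = 1 h = 3600 s, V = ΣQ_DR · Δt = 201.2 × 3600 = 7.24 × 10^5 m³.

V ≈ 7.24 × 10^5 m³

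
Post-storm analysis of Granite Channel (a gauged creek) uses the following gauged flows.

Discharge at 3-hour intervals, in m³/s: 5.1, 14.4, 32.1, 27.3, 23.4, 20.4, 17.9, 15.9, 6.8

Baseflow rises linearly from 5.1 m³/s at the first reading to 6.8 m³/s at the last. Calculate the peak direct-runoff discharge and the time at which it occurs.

Subtracting baseflow gives direct-runoff ordinates: 0.00, 9.09, 26.57, 21.56, 17.45, 14.24, 11.53, 9.31, 0.00 m³/s.
The maximum is 26.57 m³/s, occurring at the reading for t = 6 h.

Q_p = 26.57 m³/s at t = 6 h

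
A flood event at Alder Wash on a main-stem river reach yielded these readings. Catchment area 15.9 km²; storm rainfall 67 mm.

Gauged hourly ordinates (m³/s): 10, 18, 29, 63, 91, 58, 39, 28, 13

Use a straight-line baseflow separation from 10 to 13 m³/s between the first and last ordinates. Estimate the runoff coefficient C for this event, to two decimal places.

ΣQ_DR = 245.5 m³/s; V = ΣQ_DR·Δt = 8.838 × 10^5 m³.
Runoff depth d = V / A = 55.58 mm.
C = d / P = 55.58 / 67 = 0.83.

C ≈ 0.83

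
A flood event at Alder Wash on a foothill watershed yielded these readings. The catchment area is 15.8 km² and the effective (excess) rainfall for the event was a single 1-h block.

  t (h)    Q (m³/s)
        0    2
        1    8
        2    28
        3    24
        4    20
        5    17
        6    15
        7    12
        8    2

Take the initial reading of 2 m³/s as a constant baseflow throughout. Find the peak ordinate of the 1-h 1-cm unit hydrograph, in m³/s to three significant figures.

Direct runoff: 0.0, 6.0, 26.0, 22.0, 18.0, 15.0, 13.0, 10.0, 0.0 m³/s; ΣQ_DR = 110.0 m³/s, peak = 26.0 m³/s.
Runoff depth d = ΣQ_DR·Δt / A = 110.0 × 3600 / (15.8 km²) = 25.06 mm.
The 1-cm UH is the DRH scaled by (10 mm)/d, so U_p = 26.0 × 10/25.06 = 10.4 m³/s.

U_p ≈ 10.4 m³/s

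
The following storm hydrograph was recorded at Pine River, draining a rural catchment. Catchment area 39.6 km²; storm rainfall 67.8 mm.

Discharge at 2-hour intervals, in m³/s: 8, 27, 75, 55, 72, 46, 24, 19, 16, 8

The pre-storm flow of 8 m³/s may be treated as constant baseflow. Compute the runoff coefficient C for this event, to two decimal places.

ΣQ_DR = 270.0 m³/s; V = ΣQ_DR·Δt = 1.944 × 10^6 m³.
Runoff depth d = V / A = 49.09 mm.
C = d / P = 49.09 / 67.8 = 0.72.

C ≈ 0.72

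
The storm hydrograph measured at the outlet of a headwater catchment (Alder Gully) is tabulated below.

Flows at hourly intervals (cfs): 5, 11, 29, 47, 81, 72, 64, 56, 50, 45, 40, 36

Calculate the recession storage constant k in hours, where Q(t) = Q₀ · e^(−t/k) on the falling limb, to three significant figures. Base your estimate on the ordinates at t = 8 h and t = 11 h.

On the falling limb, Q drops from 50 to 36 cfs between t = 8 h and t = 11 h (Δt = 3 h).
k = −Δt / ln(Q₂/Q₁) = −3 / ln(36/50) = 9.13 h.

k ≈ 9.13 h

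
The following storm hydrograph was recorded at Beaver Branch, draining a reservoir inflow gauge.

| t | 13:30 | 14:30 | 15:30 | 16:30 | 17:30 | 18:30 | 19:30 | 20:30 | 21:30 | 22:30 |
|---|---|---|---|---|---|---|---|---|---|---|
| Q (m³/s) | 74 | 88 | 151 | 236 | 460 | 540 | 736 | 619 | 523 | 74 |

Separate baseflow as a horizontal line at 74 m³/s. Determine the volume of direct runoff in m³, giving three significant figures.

Direct-runoff ordinates (Q − Q_b): 0.0, 14.0, 77.0, 162.0, 386.0, 466.0, 662.0, 545.0, 449.0, 0.0 m³/s.
ΣQ_DR = 2761 m³/s.
With Δt = 1 h = 3600 s, V = ΣQ_DR · Δt = 2761 × 3600 = 9.94 × 10^6 m³.

V ≈ 9.94 × 10^6 m³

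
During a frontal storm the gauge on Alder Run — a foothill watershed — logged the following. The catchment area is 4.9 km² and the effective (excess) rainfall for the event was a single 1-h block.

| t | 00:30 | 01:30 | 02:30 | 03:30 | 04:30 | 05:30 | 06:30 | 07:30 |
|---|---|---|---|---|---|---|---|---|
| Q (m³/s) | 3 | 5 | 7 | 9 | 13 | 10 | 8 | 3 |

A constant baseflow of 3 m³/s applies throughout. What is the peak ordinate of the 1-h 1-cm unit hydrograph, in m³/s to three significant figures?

Direct runoff: 0.0, 2.0, 4.0, 6.0, 10.0, 7.0, 5.0, 0.0 m³/s; ΣQ_DR = 34.00 m³/s, peak = 10.0 m³/s.
Runoff depth d = ΣQ_DR·Δt / A = 34.00 × 3600 / (4.9 km²) = 24.98 mm.
The 1-cm UH is the DRH scaled by (10 mm)/d, so U_p = 10.0 × 10/24.98 = 4.00 m³/s.

U_p ≈ 4.00 m³/s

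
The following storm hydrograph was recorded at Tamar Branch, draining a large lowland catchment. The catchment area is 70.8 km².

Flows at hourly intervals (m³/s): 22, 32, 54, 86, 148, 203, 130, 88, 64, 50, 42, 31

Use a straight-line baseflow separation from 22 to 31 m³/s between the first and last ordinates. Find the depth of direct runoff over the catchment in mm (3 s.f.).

Direct runoff: 0.00, 9.18, 30.36, 61.55, 122.73, 176.91, 103.09, 60.27, 35.45, 20.64, 11.82, 0.00 m³/s; ΣQ_DR = 632.0 m³/s.
V = ΣQ_DR · Δt = 632.0 × 3600 s = 2.275 × 10^6 m³.
Over A = 70.8 km², depth = V / A = 32.1 mm.

d ≈ 32.1 mm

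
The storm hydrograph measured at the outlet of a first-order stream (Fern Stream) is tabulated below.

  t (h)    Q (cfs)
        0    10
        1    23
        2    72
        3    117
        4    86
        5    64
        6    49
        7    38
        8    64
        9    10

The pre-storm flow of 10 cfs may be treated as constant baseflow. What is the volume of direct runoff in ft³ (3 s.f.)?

V ≈ 1.56 × 10^6 ft³

Direct-runoff ordinates (Q − Q_b): 0.0, 13.0, 62.0, 107.0, 76.0, 54.0, 39.0, 28.0, 54.0, 0.0 cfs.
ΣQ_DR = 433.0 cfs.
With Δt = 1 h = 3600 s, V = ΣQ_DR · Δt = 433.0 × 3600 = 1.56 × 10^6 ft³.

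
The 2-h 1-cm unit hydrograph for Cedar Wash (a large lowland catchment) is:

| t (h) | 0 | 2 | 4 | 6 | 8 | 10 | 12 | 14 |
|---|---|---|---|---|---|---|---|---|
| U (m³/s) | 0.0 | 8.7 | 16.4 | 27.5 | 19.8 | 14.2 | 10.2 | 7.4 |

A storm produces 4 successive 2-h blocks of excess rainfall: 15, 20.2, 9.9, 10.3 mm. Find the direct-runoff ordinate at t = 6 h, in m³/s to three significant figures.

By discrete convolution, Q_j = Σ (P_i / 10 mm) · U_{j−i}.
At t = 6 h (j=3): Q = (15/10)·27.5 + (20.2/10)·16.4 + (9.9/10)·8.7 + (10.3/10)·0.0 = 83.0 m³/s.

Q ≈ 83.0 m³/s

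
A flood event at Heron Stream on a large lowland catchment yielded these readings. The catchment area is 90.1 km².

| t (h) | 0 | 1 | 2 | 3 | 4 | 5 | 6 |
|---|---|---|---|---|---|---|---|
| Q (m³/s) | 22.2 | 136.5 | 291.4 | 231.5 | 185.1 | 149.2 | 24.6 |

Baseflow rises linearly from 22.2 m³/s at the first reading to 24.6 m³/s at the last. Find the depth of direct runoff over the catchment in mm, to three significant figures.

Direct runoff: 0.00, 113.90, 268.40, 208.10, 161.30, 125.00, 0.00 m³/s; ΣQ_DR = 876.7 m³/s.
V = ΣQ_DR · Δt = 876.7 × 3600 s = 3.156 × 10^6 m³.
Over A = 90.1 km², depth = V / A = 35.0 mm.

d ≈ 35.0 mm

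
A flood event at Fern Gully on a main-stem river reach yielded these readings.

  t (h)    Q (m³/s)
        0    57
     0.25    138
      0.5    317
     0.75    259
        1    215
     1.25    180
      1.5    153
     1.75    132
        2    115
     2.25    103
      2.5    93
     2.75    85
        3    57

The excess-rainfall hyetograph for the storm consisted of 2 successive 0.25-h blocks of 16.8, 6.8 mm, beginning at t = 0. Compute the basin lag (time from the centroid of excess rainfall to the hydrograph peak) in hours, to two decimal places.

Centroid of excess rainfall: t_c = Σ P_i·t̄_i / ΣP_i = 0.1970 h (block centres at 0.125, 0.375 h).
Hydrograph peak occurs at t = 0.5 h, so basin lag t_L = 0.5 − 0.1970 = 0.30 h.

t_L ≈ 0.30 h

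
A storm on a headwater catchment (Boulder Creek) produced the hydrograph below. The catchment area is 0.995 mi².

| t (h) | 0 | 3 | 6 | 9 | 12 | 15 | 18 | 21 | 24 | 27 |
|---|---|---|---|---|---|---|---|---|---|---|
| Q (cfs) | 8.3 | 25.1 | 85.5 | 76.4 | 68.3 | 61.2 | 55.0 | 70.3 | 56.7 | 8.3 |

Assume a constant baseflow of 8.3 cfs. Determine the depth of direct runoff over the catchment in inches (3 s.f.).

d ≈ 2.02 in

Direct runoff: 0.0, 16.8, 77.2, 68.1, 60.0, 52.9, 46.7, 62.0, 48.4, 0.0 cfs; ΣQ_DR = 432.1 cfs.
V = ΣQ_DR · Δt = 432.1 × 10800 s = 4.667 × 10^6 ft³.
Over A = 0.995 mi², depth = V / A = 2.02 in.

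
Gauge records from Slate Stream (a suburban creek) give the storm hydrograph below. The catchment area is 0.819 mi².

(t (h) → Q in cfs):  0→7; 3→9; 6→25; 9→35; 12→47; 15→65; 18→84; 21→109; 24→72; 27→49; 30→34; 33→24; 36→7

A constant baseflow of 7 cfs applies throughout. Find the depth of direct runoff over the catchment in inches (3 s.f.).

d ≈ 2.70 in

Direct runoff: 0.0, 2.0, 18.0, 28.0, 40.0, 58.0, 77.0, 102.0, 65.0, 42.0, 27.0, 17.0, 0.0 cfs; ΣQ_DR = 476.0 cfs.
V = ΣQ_DR · Δt = 476.0 × 10800 s = 5.141 × 10^6 ft³.
Over A = 0.819 mi², depth = V / A = 2.70 in.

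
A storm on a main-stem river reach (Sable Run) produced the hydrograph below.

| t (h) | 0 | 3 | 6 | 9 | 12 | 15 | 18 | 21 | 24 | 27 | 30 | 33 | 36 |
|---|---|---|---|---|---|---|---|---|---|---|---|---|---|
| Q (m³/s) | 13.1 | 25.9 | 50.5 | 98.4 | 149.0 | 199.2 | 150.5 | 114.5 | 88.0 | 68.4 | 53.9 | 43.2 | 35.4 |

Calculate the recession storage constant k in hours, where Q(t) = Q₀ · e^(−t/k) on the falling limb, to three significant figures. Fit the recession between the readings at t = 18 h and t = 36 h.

k ≈ 12.4 h

On the falling limb, Q drops from 150.5 to 35.4 m³/s between t = 18 h and t = 36 h (Δt = 18 h).
k = −Δt / ln(Q₂/Q₁) = −18 / ln(35.4/150.5) = 12.4 h.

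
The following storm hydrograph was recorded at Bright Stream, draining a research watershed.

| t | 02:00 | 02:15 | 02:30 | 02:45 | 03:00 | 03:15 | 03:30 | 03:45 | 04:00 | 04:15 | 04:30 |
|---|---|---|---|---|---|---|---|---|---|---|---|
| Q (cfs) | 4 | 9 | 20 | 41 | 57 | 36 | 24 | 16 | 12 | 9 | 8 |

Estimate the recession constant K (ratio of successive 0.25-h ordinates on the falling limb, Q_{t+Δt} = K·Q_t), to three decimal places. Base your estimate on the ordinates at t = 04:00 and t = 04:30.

K ≈ 0.816

Using the recession-limb readings at t = 04:00 and t = 04:30: Q falls from 12 to 8 cfs over 2 intervals.
K = (Q₂/Q₁)^(1/2) = (8/12)^(1/2) = 0.816.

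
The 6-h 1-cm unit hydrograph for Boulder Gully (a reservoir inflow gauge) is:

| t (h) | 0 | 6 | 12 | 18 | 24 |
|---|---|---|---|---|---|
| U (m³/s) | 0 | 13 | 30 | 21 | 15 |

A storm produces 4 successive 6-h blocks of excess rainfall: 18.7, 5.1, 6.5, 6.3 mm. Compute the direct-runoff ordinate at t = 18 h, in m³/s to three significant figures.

By discrete convolution, Q_j = Σ (P_i / 10 mm) · U_{j−i}.
At t = 18 h (j=3): Q = (18.7/10)·21 + (5.1/10)·30 + (6.5/10)·13 + (6.3/10)·0 = 63.0 m³/s.

Q ≈ 63.0 m³/s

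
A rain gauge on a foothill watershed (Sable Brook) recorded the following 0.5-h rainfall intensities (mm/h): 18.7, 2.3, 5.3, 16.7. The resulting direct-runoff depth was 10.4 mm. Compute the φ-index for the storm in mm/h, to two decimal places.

Only the 2 blocks with intensity above φ contribute runoff: 18.7, 16.7 mm/h.
Σ(I−φ)·Δt = d  ⇒  (18.7+16.7 − 2φ)·0.5 = 10.4
φ = (35.40 − 10.4/0.5) / 2 = 7.30 mm/h.

φ ≈ 7.30 mm/h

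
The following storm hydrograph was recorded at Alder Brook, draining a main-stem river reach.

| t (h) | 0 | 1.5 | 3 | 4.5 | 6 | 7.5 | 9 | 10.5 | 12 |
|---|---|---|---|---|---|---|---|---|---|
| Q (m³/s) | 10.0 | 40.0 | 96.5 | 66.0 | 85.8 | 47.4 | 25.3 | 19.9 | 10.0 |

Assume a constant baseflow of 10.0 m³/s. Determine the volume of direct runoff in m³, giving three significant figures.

V ≈ 1.68 × 10^6 m³

Direct-runoff ordinates (Q − Q_b): 0.0, 30.0, 86.5, 56.0, 75.8, 37.4, 15.3, 9.9, 0.0 m³/s.
ΣQ_DR = 310.9 m³/s.
With Δt = 1.5 h = 5400 s, V = ΣQ_DR · Δt = 310.9 × 5400 = 1.68 × 10^6 m³.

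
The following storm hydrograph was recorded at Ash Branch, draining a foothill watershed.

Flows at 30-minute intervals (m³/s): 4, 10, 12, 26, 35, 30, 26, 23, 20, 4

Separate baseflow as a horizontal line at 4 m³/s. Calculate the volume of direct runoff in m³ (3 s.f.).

Direct-runoff ordinates (Q − Q_b): 0.0, 6.0, 8.0, 22.0, 31.0, 26.0, 22.0, 19.0, 16.0, 0.0 m³/s.
ΣQ_DR = 150.0 m³/s.
With Δt = 0.5 h = 1800 s, V = ΣQ_DR · Δt = 150.0 × 1800 = 2.70 × 10^5 m³.

V ≈ 2.70 × 10^5 m³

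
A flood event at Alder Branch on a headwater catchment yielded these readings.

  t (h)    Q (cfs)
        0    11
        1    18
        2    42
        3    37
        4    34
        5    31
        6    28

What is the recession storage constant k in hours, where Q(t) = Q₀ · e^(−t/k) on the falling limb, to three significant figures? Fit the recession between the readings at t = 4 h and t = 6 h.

On the falling limb, Q drops from 34 to 28 cfs between t = 4 h and t = 6 h (Δt = 2 h).
k = −Δt / ln(Q₂/Q₁) = −2 / ln(28/34) = 10.3 h.

k ≈ 10.3 h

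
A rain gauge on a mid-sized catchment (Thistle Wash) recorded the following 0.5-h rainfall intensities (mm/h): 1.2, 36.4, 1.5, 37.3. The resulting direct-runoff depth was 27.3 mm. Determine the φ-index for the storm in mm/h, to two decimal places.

φ ≈ 9.55 mm/h

Only the 2 blocks with intensity above φ contribute runoff: 36.4, 37.3 mm/h.
Σ(I−φ)·Δt = d  ⇒  (36.4+37.3 − 2φ)·0.5 = 27.3
φ = (73.70 − 27.3/0.5) / 2 = 9.55 mm/h.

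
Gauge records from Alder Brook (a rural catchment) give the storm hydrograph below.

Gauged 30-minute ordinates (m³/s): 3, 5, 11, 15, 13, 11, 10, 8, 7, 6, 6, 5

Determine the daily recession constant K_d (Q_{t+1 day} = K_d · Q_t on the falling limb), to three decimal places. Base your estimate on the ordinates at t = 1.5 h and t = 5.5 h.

K_d ≈ 0.001

Between t = 1.5 h and t = 5.5 h the flow falls from 15 to 5 m³/s over 8×0.5 h = 4 h.
Per-interval ratio K = (5/15)^(1/8) = 0.8717; K_d = K^(24/0.5) = 0.001.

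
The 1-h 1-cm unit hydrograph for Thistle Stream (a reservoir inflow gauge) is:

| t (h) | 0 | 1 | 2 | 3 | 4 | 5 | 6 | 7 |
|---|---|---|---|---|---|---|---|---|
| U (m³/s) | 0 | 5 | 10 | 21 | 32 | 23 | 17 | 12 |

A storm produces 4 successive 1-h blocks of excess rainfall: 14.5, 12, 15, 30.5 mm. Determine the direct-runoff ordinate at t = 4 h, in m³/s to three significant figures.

Q ≈ 102 m³/s

By discrete convolution, Q_j = Σ (P_i / 10 mm) · U_{j−i}.
At t = 4 h (j=4): Q = (14.5/10)·32 + (12/10)·21 + (15/10)·10 + (30.5/10)·5 = 102 m³/s.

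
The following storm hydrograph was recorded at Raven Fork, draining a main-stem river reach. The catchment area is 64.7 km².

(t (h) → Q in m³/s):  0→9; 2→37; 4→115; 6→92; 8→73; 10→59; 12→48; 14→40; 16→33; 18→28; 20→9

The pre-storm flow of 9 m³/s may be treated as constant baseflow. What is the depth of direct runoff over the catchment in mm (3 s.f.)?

Direct runoff: 0.0, 28.0, 106.0, 83.0, 64.0, 50.0, 39.0, 31.0, 24.0, 19.0, 0.0 m³/s; ΣQ_DR = 444.0 m³/s.
V = ΣQ_DR · Δt = 444.0 × 7200 s = 3.197 × 10^6 m³.
Over A = 64.7 km², depth = V / A = 49.4 mm.

d ≈ 49.4 mm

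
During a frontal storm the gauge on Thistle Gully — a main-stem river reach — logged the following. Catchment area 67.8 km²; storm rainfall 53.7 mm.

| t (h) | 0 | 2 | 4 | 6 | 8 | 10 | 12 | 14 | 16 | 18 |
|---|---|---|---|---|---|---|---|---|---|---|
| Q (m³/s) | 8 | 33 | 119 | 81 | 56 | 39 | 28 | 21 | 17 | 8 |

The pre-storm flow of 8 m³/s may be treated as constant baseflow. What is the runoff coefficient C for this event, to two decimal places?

ΣQ_DR = 330.0 m³/s; V = ΣQ_DR·Δt = 2.376 × 10^6 m³.
Runoff depth d = V / A = 35.04 mm.
C = d / P = 35.04 / 53.7 = 0.65.

C ≈ 0.65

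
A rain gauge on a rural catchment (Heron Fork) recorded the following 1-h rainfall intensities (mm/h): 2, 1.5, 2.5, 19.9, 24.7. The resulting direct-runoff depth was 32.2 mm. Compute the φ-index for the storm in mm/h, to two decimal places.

Only the 2 blocks with intensity above φ contribute runoff: 19.9, 24.7 mm/h.
Σ(I−φ)·Δt = d  ⇒  (19.9+24.7 − 2φ)·1 = 32.2
φ = (44.60 − 32.2/1) / 2 = 6.20 mm/h.

φ ≈ 6.20 mm/h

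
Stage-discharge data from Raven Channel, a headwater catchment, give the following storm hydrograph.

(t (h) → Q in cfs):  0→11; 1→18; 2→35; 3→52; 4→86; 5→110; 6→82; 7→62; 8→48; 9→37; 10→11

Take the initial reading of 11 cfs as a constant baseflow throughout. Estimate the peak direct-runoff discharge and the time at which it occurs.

Q_p = 99.0 cfs at t = 5 h

Subtracting baseflow gives direct-runoff ordinates: 0.0, 7.0, 24.0, 41.0, 75.0, 99.0, 71.0, 51.0, 37.0, 26.0, 0.0 cfs.
The maximum is 99.0 cfs, occurring at the reading for t = 5 h.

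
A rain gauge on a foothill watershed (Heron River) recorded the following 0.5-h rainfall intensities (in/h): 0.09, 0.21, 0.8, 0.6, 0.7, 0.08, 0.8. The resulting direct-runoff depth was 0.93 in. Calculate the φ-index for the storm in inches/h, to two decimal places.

φ ≈ 0.26 in/h

Only the 4 blocks with intensity above φ contribute runoff: 0.8, 0.6, 0.7, 0.8 in/h.
Σ(I−φ)·Δt = d  ⇒  (0.8+0.6+0.7+0.8 − 4φ)·0.5 = 0.93
φ = (2.900 − 0.93/0.5) / 4 = 0.26 in/h.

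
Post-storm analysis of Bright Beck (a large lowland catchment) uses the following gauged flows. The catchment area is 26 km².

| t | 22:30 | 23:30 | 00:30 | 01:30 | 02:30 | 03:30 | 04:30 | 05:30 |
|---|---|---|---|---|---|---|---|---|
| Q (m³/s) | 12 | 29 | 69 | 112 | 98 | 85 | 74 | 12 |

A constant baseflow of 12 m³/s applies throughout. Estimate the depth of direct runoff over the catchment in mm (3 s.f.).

Direct runoff: 0.0, 17.0, 57.0, 100.0, 86.0, 73.0, 62.0, 0.0 m³/s; ΣQ_DR = 395.0 m³/s.
V = ΣQ_DR · Δt = 395.0 × 3600 s = 1.422 × 10^6 m³.
Over A = 26 km², depth = V / A = 54.7 mm.

d ≈ 54.7 mm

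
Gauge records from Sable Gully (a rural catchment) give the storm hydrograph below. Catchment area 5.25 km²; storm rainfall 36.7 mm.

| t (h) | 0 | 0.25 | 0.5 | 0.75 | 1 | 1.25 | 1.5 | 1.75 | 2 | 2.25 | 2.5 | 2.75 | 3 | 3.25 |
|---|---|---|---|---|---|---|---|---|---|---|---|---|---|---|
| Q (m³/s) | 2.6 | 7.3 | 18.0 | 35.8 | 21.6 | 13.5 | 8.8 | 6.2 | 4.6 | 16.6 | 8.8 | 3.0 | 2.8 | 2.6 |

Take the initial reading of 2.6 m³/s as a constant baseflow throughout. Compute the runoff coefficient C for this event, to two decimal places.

C ≈ 0.54

ΣQ_DR = 115.8 m³/s; V = ΣQ_DR·Δt = 1.042 × 10^5 m³.
Runoff depth d = V / A = 19.85 mm.
C = d / P = 19.85 / 36.7 = 0.54.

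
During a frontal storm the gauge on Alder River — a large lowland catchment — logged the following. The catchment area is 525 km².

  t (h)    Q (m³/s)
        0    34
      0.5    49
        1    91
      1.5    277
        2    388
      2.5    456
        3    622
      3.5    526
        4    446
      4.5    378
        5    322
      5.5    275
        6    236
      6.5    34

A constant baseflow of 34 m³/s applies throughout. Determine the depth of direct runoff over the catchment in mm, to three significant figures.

d ≈ 12.5 mm

Direct runoff: 0.0, 15.0, 57.0, 243.0, 354.0, 422.0, 588.0, 492.0, 412.0, 344.0, 288.0, 241.0, 202.0, 0.0 m³/s; ΣQ_DR = 3658 m³/s.
V = ΣQ_DR · Δt = 3658 × 1800 s = 6.584 × 10^6 m³.
Over A = 525 km², depth = V / A = 12.5 mm.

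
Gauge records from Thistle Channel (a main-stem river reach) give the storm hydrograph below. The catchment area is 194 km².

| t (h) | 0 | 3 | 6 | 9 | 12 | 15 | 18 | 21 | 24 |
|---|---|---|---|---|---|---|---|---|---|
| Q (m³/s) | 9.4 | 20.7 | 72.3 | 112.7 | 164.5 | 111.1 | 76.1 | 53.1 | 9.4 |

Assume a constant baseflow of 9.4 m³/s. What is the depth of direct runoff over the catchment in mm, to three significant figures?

Direct runoff: 0.0, 11.3, 62.9, 103.3, 155.1, 101.7, 66.7, 43.7, 0.0 m³/s; ΣQ_DR = 544.7 m³/s.
V = ΣQ_DR · Δt = 544.7 × 10800 s = 5.883 × 10^6 m³.
Over A = 194 km², depth = V / A = 30.3 mm.

d ≈ 30.3 mm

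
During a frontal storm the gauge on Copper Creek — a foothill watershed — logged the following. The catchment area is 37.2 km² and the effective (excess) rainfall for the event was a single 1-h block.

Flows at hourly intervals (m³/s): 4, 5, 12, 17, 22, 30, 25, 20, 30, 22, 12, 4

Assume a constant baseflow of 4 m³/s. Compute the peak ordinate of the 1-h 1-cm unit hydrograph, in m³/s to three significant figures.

U_p ≈ 17.3 m³/s

Direct runoff: 0.0, 1.0, 8.0, 13.0, 18.0, 26.0, 21.0, 16.0, 26.0, 18.0, 8.0, 0.0 m³/s; ΣQ_DR = 155.0 m³/s, peak = 26.0 m³/s.
Runoff depth d = ΣQ_DR·Δt / A = 155.0 × 3600 / (37.2 km²) = 15.00 mm.
The 1-cm UH is the DRH scaled by (10 mm)/d, so U_p = 26.0 × 10/15.00 = 17.3 m³/s.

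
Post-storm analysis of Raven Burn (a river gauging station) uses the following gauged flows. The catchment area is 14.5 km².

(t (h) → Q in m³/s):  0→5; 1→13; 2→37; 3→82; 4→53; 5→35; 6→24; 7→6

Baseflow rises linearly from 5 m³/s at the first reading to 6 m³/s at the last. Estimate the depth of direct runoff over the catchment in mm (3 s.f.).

d ≈ 52.4 mm

Direct runoff: 0.00, 7.86, 31.71, 76.57, 47.43, 29.29, 18.14, 0.00 m³/s; ΣQ_DR = 211.0 m³/s.
V = ΣQ_DR · Δt = 211.0 × 3600 s = 7.596 × 10^5 m³.
Over A = 14.5 km², depth = V / A = 52.4 mm.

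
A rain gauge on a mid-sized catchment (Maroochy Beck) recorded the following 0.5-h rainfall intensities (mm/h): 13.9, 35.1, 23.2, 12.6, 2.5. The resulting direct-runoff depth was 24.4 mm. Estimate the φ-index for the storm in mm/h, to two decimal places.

φ ≈ 9.00 mm/h

Only the 4 blocks with intensity above φ contribute runoff: 13.9, 35.1, 23.2, 12.6 mm/h.
Σ(I−φ)·Δt = d  ⇒  (13.9+35.1+23.2+12.6 − 4φ)·0.5 = 24.4
φ = (84.80 − 24.4/0.5) / 4 = 9.00 mm/h.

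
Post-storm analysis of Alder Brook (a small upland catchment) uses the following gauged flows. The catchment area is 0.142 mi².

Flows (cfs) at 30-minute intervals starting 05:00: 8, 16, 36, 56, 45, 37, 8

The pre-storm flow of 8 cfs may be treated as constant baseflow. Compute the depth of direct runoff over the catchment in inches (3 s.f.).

d ≈ 0.818 in

Direct runoff: 0.0, 8.0, 28.0, 48.0, 37.0, 29.0, 0.0 cfs; ΣQ_DR = 150.0 cfs.
V = ΣQ_DR · Δt = 150.0 × 1800 s = 2.700 × 10^5 ft³.
Over A = 0.142 mi², depth = V / A = 0.818 in.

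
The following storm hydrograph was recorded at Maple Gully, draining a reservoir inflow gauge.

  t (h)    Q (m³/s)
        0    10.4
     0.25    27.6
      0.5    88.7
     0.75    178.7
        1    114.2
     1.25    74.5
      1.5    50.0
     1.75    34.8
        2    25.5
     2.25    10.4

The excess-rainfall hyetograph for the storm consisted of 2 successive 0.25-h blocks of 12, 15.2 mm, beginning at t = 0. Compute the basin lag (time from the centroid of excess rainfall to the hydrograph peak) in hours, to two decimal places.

Centroid of excess rainfall: t_c = Σ P_i·t̄_i / ΣP_i = 0.2647 h (block centres at 0.125, 0.375 h).
Hydrograph peak occurs at t = 0.75 h, so basin lag t_L = 0.75 − 0.2647 = 0.49 h.

t_L ≈ 0.49 h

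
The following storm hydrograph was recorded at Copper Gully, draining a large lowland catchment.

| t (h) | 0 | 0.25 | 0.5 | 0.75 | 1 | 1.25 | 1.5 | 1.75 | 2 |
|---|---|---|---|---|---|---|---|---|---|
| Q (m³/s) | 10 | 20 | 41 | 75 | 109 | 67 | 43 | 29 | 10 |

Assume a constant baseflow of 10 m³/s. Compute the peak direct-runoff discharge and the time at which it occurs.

Q_p = 99.0 m³/s at t = 1 h

Subtracting baseflow gives direct-runoff ordinates: 0.0, 10.0, 31.0, 65.0, 99.0, 57.0, 33.0, 19.0, 0.0 m³/s.
The maximum is 99.0 m³/s, occurring at the reading for t = 1 h.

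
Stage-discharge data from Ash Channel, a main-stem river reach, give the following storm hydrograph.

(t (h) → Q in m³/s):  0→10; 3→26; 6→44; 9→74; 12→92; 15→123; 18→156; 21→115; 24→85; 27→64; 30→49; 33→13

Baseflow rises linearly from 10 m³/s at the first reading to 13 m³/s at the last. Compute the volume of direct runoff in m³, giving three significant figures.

Direct-runoff ordinates (Q − Q_b): 0.00, 15.73, 33.45, 63.18, 80.91, 111.64, 144.36, 103.09, 72.82, 51.55, 36.27, 0.00 m³/s.
ΣQ_DR = 713.0 m³/s.
With Δt = 3 h = 10800 s, V = ΣQ_DR · Δt = 713.0 × 10800 = 7.70 × 10^6 m³.

V ≈ 7.70 × 10^6 m³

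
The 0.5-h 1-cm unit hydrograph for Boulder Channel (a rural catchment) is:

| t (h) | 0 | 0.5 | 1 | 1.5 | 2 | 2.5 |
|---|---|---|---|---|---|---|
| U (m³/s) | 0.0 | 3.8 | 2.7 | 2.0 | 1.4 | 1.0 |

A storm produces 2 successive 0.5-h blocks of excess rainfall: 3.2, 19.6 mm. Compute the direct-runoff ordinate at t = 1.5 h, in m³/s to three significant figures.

By discrete convolution, Q_j = Σ (P_i / 10 mm) · U_{j−i}.
At t = 1.5 h (j=3): Q = (3.2/10)·2.0 + (19.6/10)·2.7 = 5.93 m³/s.

Q ≈ 5.93 m³/s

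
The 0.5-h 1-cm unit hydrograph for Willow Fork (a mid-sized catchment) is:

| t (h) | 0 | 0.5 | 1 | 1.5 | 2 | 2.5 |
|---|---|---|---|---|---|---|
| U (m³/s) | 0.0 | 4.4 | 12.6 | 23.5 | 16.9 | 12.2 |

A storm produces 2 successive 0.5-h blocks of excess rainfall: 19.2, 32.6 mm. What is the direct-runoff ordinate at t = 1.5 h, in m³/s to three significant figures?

Q ≈ 86.2 m³/s

By discrete convolution, Q_j = Σ (P_i / 10 mm) · U_{j−i}.
At t = 1.5 h (j=3): Q = (19.2/10)·23.5 + (32.6/10)·12.6 = 86.2 m³/s.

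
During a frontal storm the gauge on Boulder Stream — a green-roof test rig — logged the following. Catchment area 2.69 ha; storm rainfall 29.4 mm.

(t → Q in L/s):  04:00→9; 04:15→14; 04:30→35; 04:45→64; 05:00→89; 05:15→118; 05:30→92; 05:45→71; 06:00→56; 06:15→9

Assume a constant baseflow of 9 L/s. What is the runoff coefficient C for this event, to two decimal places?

C ≈ 0.53

ΣQ_DR = 467.0 L/s; V = ΣQ_DR·Δt = 4.203 × 10^5 L.
Runoff depth d = V / A = 15.62 mm.
C = d / P = 15.62 / 29.4 = 0.53.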